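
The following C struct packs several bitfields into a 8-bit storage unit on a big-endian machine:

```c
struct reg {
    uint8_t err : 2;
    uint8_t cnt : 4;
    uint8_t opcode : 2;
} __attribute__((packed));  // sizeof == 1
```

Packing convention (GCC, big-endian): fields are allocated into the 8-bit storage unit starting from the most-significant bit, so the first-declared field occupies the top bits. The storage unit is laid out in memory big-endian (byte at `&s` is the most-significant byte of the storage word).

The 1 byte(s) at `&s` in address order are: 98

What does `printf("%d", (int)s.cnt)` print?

6

[0]=0x98 (big-endian) → word 0x98
err [6+:2] = (word>>6) & 0x3 = 2
cnt [2+:4] = (word>>2) & 0xf = 6  ←
opcode [0+:2] = (word>>0) & 0x3 = 0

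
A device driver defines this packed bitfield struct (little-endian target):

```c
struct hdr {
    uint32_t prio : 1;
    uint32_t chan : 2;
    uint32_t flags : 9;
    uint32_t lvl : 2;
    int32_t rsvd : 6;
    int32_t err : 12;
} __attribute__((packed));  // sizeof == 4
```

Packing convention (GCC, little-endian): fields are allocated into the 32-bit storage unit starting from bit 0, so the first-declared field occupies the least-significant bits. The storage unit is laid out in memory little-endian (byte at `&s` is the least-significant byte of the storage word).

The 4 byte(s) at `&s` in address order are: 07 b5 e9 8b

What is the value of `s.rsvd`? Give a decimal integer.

-26

[0]=0x07 [1]=0xb5 [2]=0xe9 [3]=0x8b (little-endian) → word 0x8be9b507
prio [0+:1] = (word>>0) & 0x1 = 1
chan [1+:2] = (word>>1) & 0x3 = 3
flags [3+:9] = (word>>3) & 0x1ff = 160
lvl [12+:2] = (word>>12) & 0x3 = 3
rsvd [14+:6] = (word>>14) & 0x3f = 38  ←
err [20+:12] = (word>>20) & 0xfff = 2238
rsvd signed 6b, MSB=1: 38 - 64 = -26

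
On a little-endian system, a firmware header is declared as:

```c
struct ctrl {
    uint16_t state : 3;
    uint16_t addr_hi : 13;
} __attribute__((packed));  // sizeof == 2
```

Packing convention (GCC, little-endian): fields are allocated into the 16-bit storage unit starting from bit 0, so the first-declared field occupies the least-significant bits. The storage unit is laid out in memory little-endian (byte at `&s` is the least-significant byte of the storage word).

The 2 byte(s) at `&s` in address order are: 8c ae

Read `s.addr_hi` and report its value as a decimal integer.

5585

[0]=0x8c [1]=0xae (little-endian) → word 0xae8c
state:3 @ bit 0 → (0xae8c>>0)&0x7 = 0x4
addr_hi:13 @ bit 3 → (0xae8c>>3)&0x1fff = 0x15d1  ←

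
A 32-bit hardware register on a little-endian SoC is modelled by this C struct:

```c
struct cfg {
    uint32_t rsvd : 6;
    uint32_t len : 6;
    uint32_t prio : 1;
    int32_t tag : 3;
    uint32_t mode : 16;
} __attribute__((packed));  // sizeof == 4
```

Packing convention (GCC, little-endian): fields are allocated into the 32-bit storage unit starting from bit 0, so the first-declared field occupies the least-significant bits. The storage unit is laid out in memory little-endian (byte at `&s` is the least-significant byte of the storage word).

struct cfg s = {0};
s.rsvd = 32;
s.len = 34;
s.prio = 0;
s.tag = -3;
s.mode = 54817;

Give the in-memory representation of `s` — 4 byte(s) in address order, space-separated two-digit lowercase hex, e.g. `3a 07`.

a0 a8 21 d6

[0+:6] rsvd=32 & 0x3f = 0x20; word=0x00000020
[6+:6] len=34 & 0x3f = 0x22; word=0x000008a0
[12+:1] prio=0 & 0x1 = 0x0; word=0x000008a0
[13+:3] tag=-3 & 0x7 = 0x5; word=0x0000a8a0
[16+:16] mode=54817 & 0xffff = 0xd621; word=0xd621a8a0
word = 0xd621a8a0 → little-endian bytes:
  [0]=0xa0  [1]=0xa8  [2]=0x21  [3]=0xd6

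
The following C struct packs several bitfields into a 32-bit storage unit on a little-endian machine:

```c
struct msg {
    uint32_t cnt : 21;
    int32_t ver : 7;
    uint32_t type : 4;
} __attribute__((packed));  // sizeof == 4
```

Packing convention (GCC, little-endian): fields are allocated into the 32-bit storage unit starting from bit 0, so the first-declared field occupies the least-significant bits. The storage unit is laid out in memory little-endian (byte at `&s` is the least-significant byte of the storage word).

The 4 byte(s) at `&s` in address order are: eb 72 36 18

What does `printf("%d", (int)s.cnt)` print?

1471211

[0]=0xeb [1]=0x72 [2]=0x36 [3]=0x18 (little-endian) → word 0x183672eb
cnt [0+:21] = (word>>0) & 0x1fffff = 1471211  ←
ver [21+:7] = (word>>21) & 0x7f = 65
type [28+:4] = (word>>28) & 0xf = 1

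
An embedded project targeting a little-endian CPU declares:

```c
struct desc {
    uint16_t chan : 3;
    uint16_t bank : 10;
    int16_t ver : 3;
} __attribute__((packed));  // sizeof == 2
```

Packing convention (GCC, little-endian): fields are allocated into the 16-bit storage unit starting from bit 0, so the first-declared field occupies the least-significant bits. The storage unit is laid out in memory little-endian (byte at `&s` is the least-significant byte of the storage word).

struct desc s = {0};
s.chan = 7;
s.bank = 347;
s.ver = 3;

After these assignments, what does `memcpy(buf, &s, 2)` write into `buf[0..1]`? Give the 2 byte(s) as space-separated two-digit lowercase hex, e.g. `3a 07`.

[0+:3] chan=7 & 0x7 = 0x7; word=0x0007
[3+:10] bank=347 & 0x3ff = 0x15b; word=0x0adf
[13+:3] ver=3 & 0x7 = 0x3; word=0x6adf
word = 0x6adf → little-endian bytes:
  [0]=0xdf  [1]=0x6a

df 6a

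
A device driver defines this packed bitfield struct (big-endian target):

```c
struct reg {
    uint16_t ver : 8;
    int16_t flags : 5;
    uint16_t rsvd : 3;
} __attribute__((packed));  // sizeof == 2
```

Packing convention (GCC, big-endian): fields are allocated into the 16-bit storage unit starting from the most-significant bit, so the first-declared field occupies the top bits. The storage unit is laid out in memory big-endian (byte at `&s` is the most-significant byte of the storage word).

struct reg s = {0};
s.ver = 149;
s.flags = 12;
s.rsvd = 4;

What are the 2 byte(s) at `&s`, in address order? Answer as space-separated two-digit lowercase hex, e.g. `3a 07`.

[8+:8] ver=149 & 0xff = 0x95; word=0x9500
[3+:5] flags=12 & 0x1f = 0xc; word=0x9560
[0+:3] rsvd=4 & 0x7 = 0x4; word=0x9564
word = 0x9564 → big-endian bytes:
  [0]=0x95  [1]=0x64

95 64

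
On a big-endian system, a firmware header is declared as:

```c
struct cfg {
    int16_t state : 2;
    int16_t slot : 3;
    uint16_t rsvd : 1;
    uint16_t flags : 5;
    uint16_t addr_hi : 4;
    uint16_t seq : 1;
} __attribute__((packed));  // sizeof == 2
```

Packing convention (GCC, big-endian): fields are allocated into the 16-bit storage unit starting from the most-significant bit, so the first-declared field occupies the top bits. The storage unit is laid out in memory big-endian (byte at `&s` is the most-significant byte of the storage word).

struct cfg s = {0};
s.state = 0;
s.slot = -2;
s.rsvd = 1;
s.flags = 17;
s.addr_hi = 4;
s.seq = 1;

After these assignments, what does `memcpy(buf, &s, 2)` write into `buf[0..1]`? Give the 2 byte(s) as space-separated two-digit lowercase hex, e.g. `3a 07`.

state (2b) val=0 bits=0x0 at bit 14: 0x0000
slot (3b) val=-2 bits=0x6 at bit 11: 0x3000
rsvd (1b) val=1 bits=0x1 at bit 10: 0x3400
flags (5b) val=17 bits=0x11 at bit 5: 0x3620
addr_hi (4b) val=4 bits=0x4 at bit 1: 0x3628
seq (1b) val=1 bits=0x1 at bit 0: 0x3629
word = 0x3629 → big-endian bytes:
  [0]=0x36  [1]=0x29

36 29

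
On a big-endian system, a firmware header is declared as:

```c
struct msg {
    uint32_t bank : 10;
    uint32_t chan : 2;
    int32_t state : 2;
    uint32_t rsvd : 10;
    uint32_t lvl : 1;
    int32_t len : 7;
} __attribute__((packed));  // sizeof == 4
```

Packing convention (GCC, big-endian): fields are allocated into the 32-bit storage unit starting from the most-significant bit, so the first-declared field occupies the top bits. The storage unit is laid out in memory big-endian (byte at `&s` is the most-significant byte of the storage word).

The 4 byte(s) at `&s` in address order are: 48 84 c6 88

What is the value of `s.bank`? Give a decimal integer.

[0]=0x48 [1]=0x84 [2]=0xc6 [3]=0x88 (big-endian) → word 0x4884c688
bank [22+:10] = (word>>22) & 0x3ff = 290  ←
chan [20+:2] = (word>>20) & 0x3 = 0
state [18+:2] = (word>>18) & 0x3 = 1
rsvd [8+:10] = (word>>8) & 0x3ff = 198
lvl [7+:1] = (word>>7) & 0x1 = 1
len [0+:7] = (word>>0) & 0x7f = 8

290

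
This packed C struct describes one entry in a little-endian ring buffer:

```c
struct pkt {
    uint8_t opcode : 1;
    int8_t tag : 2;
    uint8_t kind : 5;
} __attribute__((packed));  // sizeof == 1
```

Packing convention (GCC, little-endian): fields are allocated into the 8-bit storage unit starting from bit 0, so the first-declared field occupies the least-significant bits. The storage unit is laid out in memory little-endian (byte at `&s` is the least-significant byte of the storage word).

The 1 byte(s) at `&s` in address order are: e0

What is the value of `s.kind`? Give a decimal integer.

[0]=0xe0 (little-endian) → word 0xe0
opcode:1 @ bit 0 → (0xe0>>0)&0x1 = 0x0
tag:2 @ bit 1 → (0xe0>>1)&0x3 = 0x0
kind:5 @ bit 3 → (0xe0>>3)&0x1f = 0x1c  ←

28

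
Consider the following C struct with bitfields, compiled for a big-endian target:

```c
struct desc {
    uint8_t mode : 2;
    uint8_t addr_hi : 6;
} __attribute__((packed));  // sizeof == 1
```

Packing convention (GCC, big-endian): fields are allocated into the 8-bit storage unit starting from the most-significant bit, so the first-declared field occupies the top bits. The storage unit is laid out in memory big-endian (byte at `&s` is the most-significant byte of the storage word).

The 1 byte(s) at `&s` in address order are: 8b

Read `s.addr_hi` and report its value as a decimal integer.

[0]=0x8b (big-endian) → word 0x8b
mode:2 @ bit 6 → (0x8b>>6)&0x3 = 0x2
addr_hi:6 @ bit 0 → (0x8b>>0)&0x3f = 0xb  ←

11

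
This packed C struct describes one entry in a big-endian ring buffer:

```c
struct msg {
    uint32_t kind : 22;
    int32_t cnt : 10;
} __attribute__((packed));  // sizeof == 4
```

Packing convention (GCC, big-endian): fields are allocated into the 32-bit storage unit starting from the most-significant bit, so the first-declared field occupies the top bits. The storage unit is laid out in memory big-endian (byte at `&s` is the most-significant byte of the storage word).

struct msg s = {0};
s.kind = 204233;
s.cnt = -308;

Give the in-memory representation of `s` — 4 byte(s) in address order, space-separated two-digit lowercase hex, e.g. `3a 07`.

[10+:22] kind=204233 & 0x3fffff = 0x31dc9; word=0x0c772400
[0+:10] cnt=-308 & 0x3ff = 0x2cc; word=0x0c7726cc
word = 0x0c7726cc → big-endian bytes:
  [0]=0x0c  [1]=0x77  [2]=0x26  [3]=0xcc

0c 77 26 cc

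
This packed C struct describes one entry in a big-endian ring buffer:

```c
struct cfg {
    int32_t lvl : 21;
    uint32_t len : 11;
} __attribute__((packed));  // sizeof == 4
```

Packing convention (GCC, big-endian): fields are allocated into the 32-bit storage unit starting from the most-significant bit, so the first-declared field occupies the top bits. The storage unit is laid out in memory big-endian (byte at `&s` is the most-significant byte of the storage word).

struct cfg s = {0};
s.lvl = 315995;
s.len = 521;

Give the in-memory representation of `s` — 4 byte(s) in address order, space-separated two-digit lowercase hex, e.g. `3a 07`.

26 92 da 09

lvl:21 = 315995 → 0x4d25b << 11 → word 0x2692d800
len:11 = 521 → 0x209 << 0 → word 0x2692da09
word = 0x2692da09 → big-endian bytes:
  [0]=0x26  [1]=0x92  [2]=0xda  [3]=0x09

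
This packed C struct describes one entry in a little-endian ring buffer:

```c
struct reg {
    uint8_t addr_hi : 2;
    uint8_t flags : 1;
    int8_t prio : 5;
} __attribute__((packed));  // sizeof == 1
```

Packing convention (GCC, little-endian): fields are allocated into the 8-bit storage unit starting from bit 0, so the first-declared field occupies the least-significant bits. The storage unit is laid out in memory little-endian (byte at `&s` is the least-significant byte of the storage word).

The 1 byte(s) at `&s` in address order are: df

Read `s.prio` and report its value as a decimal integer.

-5

[0]=0xdf (little-endian) → word 0xdf
addr_hi [0+:2] = (word>>0) & 0x3 = 3
flags [2+:1] = (word>>2) & 0x1 = 1
prio [3+:5] = (word>>3) & 0x1f = 27  ←
prio signed 5b, MSB=1: 27 - 32 = -5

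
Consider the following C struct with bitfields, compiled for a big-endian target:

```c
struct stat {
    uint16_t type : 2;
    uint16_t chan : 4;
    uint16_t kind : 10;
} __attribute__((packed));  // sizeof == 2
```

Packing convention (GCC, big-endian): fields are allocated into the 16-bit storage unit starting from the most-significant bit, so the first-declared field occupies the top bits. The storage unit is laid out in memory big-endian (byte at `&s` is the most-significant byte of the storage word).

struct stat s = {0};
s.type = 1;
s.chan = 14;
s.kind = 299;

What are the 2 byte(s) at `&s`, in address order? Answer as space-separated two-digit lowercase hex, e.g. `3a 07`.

79 2b

type:2 = 1 → 0x1 << 14 → word 0x4000
chan:4 = 14 → 0xe << 10 → word 0x7800
kind:10 = 299 → 0x12b << 0 → word 0x792b
word = 0x792b → big-endian bytes:
  [0]=0x79  [1]=0x2b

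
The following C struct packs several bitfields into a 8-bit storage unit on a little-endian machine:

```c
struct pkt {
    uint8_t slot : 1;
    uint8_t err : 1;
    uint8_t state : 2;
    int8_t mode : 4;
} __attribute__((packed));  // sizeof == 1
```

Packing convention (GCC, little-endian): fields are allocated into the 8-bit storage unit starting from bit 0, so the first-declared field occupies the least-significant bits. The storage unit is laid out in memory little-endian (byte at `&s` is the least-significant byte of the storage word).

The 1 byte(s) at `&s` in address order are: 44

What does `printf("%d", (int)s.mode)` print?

4

[0]=0x44 (little-endian) → word 0x44
slot:1 @ bit 0 → (0x44>>0)&0x1 = 0x0
err:1 @ bit 1 → (0x44>>1)&0x1 = 0x0
state:2 @ bit 2 → (0x44>>2)&0x3 = 0x1
mode:4 @ bit 4 → (0x44>>4)&0xf = 0x4  ←
mode signed 4b, MSB=0: value = 4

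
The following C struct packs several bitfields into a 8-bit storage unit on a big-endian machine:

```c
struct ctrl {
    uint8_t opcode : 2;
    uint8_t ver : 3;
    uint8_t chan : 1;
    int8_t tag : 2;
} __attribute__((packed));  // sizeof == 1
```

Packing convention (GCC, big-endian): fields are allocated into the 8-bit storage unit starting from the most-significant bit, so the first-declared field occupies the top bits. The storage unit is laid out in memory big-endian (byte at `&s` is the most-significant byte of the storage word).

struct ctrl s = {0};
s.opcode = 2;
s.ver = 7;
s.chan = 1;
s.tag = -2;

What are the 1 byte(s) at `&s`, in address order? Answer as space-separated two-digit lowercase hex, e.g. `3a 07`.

be

opcode (2b) val=2 bits=0x2 at bit 6: 0x80
ver (3b) val=7 bits=0x7 at bit 3: 0xb8
chan (1b) val=1 bits=0x1 at bit 2: 0xbc
tag (2b) val=-2 bits=0x2 at bit 0: 0xbe
word = 0xbe → big-endian bytes:
  [0]=0xbe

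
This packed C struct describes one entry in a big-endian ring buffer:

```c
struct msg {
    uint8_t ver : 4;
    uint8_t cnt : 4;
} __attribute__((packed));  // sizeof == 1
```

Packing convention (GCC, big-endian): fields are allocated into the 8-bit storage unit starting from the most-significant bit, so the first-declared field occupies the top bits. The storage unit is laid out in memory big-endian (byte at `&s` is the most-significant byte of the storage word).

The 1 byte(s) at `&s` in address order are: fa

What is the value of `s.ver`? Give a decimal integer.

15

[0]=0xfa (big-endian) → word 0xfa
ver:4 @ bit 4 → (0xfa>>4)&0xf = 0xf  ←
cnt:4 @ bit 0 → (0xfa>>0)&0xf = 0xa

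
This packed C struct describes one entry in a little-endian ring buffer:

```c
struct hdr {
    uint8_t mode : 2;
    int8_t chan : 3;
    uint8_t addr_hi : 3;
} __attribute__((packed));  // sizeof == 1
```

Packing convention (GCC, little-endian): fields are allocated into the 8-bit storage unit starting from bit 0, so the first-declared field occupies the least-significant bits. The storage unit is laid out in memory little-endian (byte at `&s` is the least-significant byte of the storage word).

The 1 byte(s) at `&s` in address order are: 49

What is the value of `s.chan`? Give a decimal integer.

2

[0]=0x49 (little-endian) → word 0x49
mode:2 @ bit 0 → (0x49>>0)&0x3 = 0x1
chan:3 @ bit 2 → (0x49>>2)&0x7 = 0x2  ←
addr_hi:3 @ bit 5 → (0x49>>5)&0x7 = 0x2
chan signed 3b, MSB=0: value = 2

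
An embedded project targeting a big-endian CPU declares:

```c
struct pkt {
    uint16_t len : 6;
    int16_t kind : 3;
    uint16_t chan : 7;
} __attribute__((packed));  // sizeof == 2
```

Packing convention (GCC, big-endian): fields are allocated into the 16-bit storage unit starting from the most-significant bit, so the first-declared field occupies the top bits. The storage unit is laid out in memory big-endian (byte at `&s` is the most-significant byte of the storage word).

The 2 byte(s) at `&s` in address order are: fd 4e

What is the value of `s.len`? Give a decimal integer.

[0]=0xfd [1]=0x4e (big-endian) → word 0xfd4e
len [10+:6] = (word>>10) & 0x3f = 63  ←
kind [7+:3] = (word>>7) & 0x7 = 2
chan [0+:7] = (word>>0) & 0x7f = 78

63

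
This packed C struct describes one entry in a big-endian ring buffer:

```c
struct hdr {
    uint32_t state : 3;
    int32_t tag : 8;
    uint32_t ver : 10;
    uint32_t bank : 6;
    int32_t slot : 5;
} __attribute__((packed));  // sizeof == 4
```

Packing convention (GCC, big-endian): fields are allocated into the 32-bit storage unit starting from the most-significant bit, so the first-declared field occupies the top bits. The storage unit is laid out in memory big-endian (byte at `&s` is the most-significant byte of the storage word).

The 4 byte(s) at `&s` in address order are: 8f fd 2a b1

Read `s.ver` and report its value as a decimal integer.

[0]=0x8f [1]=0xfd [2]=0x2a [3]=0xb1 (big-endian) → word 0x8ffd2ab1
state [29+:3] = (word>>29) & 0x7 = 4
tag [21+:8] = (word>>21) & 0xff = 127
ver [11+:10] = (word>>11) & 0x3ff = 933  ←
bank [5+:6] = (word>>5) & 0x3f = 21
slot [0+:5] = (word>>0) & 0x1f = 17

933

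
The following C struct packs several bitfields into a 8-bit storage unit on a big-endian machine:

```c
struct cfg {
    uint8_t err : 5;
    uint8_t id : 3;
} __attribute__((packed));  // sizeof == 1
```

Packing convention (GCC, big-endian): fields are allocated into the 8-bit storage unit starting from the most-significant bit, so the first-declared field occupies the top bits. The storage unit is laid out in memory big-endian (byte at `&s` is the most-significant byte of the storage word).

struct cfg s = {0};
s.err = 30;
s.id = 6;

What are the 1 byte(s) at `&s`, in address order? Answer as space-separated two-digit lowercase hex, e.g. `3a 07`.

f6

[3+:5] err=30 & 0x1f = 0x1e; word=0xf0
[0+:3] id=6 & 0x7 = 0x6; word=0xf6
word = 0xf6 → big-endian bytes:
  [0]=0xf6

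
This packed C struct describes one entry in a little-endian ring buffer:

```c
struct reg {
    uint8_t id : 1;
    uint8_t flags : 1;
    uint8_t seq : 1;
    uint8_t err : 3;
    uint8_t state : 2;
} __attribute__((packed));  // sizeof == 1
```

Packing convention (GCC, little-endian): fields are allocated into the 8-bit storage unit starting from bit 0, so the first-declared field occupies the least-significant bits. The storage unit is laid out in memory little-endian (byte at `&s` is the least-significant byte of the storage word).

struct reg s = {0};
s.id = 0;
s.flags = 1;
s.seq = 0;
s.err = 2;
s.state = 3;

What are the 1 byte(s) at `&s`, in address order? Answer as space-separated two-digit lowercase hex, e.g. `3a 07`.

id (1b) val=0 bits=0x0 at bit 0: 0x00
flags (1b) val=1 bits=0x1 at bit 1: 0x02
seq (1b) val=0 bits=0x0 at bit 2: 0x02
err (3b) val=2 bits=0x2 at bit 3: 0x12
state (2b) val=3 bits=0x3 at bit 6: 0xd2
word = 0xd2 → little-endian bytes:
  [0]=0xd2

d2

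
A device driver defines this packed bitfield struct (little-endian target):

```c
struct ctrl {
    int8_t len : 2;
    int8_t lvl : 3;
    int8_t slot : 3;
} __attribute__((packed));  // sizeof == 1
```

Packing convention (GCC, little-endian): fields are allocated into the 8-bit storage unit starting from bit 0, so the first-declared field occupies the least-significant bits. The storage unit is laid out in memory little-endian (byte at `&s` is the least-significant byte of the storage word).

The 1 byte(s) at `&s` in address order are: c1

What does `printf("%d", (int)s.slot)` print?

[0]=0xc1 (little-endian) → word 0xc1
len:2 @ bit 0 → (0xc1>>0)&0x3 = 0x1
lvl:3 @ bit 2 → (0xc1>>2)&0x7 = 0x0
slot:3 @ bit 5 → (0xc1>>5)&0x7 = 0x6  ←
slot signed 3b, MSB=1: 6 - 8 = -2

-2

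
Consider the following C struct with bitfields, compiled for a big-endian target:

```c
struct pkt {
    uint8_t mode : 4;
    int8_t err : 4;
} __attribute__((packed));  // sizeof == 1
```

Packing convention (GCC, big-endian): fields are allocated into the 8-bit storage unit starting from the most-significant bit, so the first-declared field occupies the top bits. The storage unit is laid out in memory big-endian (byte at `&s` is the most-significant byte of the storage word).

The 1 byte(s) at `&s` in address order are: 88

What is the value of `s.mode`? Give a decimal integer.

8

[0]=0x88 (big-endian) → word 0x88
mode [4+:4] = (word>>4) & 0xf = 8  ←
err [0+:4] = (word>>0) & 0xf = 8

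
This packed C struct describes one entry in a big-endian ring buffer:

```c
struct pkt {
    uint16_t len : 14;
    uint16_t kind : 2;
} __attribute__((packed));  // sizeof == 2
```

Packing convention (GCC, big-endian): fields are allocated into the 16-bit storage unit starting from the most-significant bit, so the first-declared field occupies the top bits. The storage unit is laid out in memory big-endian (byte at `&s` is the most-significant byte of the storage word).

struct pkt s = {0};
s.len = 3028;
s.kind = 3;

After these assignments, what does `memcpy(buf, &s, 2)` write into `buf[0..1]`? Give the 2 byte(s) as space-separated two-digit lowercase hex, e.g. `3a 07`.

len (14b) val=3028 bits=0xbd4 at bit 2: 0x2f50
kind (2b) val=3 bits=0x3 at bit 0: 0x2f53
word = 0x2f53 → big-endian bytes:
  [0]=0x2f  [1]=0x53

2f 53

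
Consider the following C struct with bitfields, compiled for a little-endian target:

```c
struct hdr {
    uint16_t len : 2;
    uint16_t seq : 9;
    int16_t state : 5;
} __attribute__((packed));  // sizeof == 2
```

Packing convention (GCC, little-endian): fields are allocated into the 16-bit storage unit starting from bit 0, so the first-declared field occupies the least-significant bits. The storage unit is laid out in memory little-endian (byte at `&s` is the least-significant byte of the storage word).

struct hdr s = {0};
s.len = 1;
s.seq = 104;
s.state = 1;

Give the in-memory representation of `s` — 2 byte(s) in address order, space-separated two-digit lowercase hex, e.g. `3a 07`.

a1 09

len:2 = 1 → 0x1 << 0 → word 0x0001
seq:9 = 104 → 0x68 << 2 → word 0x01a1
state:5 = 1 → 0x1 << 11 → word 0x09a1
word = 0x09a1 → little-endian bytes:
  [0]=0xa1  [1]=0x09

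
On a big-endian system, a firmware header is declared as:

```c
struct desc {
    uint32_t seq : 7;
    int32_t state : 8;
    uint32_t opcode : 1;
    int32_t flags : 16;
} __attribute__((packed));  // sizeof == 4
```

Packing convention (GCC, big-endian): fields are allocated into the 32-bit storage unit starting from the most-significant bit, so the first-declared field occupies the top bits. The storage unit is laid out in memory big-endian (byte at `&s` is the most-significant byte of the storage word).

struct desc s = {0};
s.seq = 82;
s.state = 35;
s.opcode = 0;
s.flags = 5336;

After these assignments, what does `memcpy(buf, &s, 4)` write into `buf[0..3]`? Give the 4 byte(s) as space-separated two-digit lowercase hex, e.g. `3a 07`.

a4 46 14 d8

seq (7b) val=82 bits=0x52 at bit 25: 0xa4000000
state (8b) val=35 bits=0x23 at bit 17: 0xa4460000
opcode (1b) val=0 bits=0x0 at bit 16: 0xa4460000
flags (16b) val=5336 bits=0x14d8 at bit 0: 0xa44614d8
word = 0xa44614d8 → big-endian bytes:
  [0]=0xa4  [1]=0x46  [2]=0x14  [3]=0xd8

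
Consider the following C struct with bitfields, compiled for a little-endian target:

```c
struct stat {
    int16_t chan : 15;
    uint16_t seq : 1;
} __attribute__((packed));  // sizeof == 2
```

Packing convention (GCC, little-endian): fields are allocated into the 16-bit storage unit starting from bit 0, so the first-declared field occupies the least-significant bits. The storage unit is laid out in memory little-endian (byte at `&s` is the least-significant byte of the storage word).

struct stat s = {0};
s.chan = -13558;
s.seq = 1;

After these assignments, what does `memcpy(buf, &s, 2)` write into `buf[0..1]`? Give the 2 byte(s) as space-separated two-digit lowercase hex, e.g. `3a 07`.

chan (15b) val=-13558 bits=0x4b0a at bit 0: 0x4b0a
seq (1b) val=1 bits=0x1 at bit 15: 0xcb0a
word = 0xcb0a → little-endian bytes:
  [0]=0x0a  [1]=0xcb

0a cb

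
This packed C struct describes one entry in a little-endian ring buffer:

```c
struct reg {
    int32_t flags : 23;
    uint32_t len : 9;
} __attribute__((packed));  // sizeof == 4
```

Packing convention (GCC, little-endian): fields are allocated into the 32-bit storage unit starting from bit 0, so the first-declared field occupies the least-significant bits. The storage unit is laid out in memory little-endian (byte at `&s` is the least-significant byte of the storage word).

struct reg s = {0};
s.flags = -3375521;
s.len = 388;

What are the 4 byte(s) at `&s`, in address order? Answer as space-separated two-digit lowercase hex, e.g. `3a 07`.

5f 7e 4c c2

[0+:23] flags=-3375521 & 0x7fffff = 0x4c7e5f; word=0x004c7e5f
[23+:9] len=388 & 0x1ff = 0x184; word=0xc24c7e5f
word = 0xc24c7e5f → little-endian bytes:
  [0]=0x5f  [1]=0x7e  [2]=0x4c  [3]=0xc2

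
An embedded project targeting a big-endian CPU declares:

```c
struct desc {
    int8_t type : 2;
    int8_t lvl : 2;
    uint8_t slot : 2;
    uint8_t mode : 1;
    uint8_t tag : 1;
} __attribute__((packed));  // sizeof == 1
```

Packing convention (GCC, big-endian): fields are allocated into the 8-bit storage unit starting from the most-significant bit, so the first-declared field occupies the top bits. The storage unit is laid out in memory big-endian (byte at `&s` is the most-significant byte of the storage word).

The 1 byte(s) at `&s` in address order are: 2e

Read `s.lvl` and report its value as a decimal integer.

[0]=0x2e (big-endian) → word 0x2e
type:2 @ bit 6 → (0x2e>>6)&0x3 = 0x0
lvl:2 @ bit 4 → (0x2e>>4)&0x3 = 0x2  ←
slot:2 @ bit 2 → (0x2e>>2)&0x3 = 0x3
mode:1 @ bit 1 → (0x2e>>1)&0x1 = 0x1
tag:1 @ bit 0 → (0x2e>>0)&0x1 = 0x0
lvl signed 2b, MSB=1: 2 - 4 = -2

-2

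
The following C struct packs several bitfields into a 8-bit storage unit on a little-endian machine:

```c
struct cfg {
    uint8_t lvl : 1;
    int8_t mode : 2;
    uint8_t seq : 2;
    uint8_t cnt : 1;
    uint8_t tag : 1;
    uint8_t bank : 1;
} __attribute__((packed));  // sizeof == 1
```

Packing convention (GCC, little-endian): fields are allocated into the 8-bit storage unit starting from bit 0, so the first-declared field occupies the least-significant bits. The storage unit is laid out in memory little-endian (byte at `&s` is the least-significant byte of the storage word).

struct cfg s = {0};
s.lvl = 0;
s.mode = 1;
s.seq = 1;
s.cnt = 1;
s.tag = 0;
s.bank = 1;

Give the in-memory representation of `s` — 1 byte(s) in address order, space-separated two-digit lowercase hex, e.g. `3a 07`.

[0+:1] lvl=0 & 0x1 = 0x0; word=0x00
[1+:2] mode=1 & 0x3 = 0x1; word=0x02
[3+:2] seq=1 & 0x3 = 0x1; word=0x0a
[5+:1] cnt=1 & 0x1 = 0x1; word=0x2a
[6+:1] tag=0 & 0x1 = 0x0; word=0x2a
[7+:1] bank=1 & 0x1 = 0x1; word=0xaa
word = 0xaa → little-endian bytes:
  [0]=0xaa

aa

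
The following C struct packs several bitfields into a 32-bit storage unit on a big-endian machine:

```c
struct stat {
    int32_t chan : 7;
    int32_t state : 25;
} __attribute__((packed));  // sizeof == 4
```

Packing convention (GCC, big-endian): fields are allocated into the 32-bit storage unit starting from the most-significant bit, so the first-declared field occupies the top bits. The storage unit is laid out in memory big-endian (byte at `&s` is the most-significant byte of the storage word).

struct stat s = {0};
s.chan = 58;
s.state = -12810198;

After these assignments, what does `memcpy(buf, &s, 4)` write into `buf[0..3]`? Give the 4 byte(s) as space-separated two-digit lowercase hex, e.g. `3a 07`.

chan:7 = 58 → 0x3a << 25 → word 0x74000000
state:25 = -12810198 → 0x13c882a << 0 → word 0x753c882a
word = 0x753c882a → big-endian bytes:
  [0]=0x75  [1]=0x3c  [2]=0x88  [3]=0x2a

75 3c 88 2a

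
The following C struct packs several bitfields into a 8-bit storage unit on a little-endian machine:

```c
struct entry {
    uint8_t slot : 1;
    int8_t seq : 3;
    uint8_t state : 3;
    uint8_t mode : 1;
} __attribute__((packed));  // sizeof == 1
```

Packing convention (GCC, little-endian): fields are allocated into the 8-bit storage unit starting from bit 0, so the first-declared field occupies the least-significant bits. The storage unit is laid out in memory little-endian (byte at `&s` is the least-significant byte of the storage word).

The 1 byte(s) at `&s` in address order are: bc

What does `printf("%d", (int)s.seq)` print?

[0]=0xbc (little-endian) → word 0xbc
slot:1 @ bit 0 → (0xbc>>0)&0x1 = 0x0
seq:3 @ bit 1 → (0xbc>>1)&0x7 = 0x6  ←
state:3 @ bit 4 → (0xbc>>4)&0x7 = 0x3
mode:1 @ bit 7 → (0xbc>>7)&0x1 = 0x1
seq signed 3b, MSB=1: 6 - 8 = -2

-2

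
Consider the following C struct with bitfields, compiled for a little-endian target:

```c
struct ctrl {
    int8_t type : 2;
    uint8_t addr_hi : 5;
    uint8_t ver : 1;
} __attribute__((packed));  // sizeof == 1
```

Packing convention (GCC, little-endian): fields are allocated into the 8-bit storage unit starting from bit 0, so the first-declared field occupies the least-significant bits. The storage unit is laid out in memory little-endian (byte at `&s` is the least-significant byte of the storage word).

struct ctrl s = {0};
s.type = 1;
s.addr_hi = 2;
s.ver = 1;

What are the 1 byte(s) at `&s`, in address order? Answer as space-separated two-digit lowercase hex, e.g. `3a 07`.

89

type:2 = 1 → 0x1 << 0 → word 0x01
addr_hi:5 = 2 → 0x2 << 2 → word 0x09
ver:1 = 1 → 0x1 << 7 → word 0x89
word = 0x89 → little-endian bytes:
  [0]=0x89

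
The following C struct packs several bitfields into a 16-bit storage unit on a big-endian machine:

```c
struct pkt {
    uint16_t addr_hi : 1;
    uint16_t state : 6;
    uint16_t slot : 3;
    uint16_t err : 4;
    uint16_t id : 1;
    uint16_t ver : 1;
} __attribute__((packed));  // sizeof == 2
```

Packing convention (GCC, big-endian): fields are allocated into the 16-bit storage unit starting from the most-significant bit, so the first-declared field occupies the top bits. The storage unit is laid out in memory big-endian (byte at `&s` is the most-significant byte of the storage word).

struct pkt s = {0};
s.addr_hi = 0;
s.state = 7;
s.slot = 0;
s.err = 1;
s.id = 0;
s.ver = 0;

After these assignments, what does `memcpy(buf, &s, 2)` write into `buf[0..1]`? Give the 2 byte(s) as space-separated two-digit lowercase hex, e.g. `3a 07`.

0e 04

addr_hi:1 = 0 → 0x0 << 15 → word 0x0000
state:6 = 7 → 0x7 << 9 → word 0x0e00
slot:3 = 0 → 0x0 << 6 → word 0x0e00
err:4 = 1 → 0x1 << 2 → word 0x0e04
id:1 = 0 → 0x0 << 1 → word 0x0e04
ver:1 = 0 → 0x0 << 0 → word 0x0e04
word = 0x0e04 → big-endian bytes:
  [0]=0x0e  [1]=0x04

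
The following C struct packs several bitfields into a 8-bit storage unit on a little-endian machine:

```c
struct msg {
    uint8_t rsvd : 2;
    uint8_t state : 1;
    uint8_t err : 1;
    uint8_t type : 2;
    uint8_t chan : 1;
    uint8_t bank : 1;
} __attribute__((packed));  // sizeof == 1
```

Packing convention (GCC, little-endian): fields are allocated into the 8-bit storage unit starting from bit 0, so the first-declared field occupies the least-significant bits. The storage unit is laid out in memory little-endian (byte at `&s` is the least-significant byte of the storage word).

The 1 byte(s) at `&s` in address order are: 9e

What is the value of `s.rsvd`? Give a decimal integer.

[0]=0x9e (little-endian) → word 0x9e
rsvd:2 @ bit 0 → (0x9e>>0)&0x3 = 0x2  ←
state:1 @ bit 2 → (0x9e>>2)&0x1 = 0x1
err:1 @ bit 3 → (0x9e>>3)&0x1 = 0x1
type:2 @ bit 4 → (0x9e>>4)&0x3 = 0x1
chan:1 @ bit 6 → (0x9e>>6)&0x1 = 0x0
bank:1 @ bit 7 → (0x9e>>7)&0x1 = 0x1

2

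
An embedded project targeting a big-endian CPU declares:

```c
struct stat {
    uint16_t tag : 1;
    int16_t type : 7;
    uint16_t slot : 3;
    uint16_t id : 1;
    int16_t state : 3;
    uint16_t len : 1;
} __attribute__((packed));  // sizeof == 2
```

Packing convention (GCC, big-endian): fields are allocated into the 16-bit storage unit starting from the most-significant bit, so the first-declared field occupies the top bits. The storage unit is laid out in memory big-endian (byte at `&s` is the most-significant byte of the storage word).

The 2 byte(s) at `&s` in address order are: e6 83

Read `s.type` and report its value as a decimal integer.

[0]=0xe6 [1]=0x83 (big-endian) → word 0xe683
tag:1 @ bit 15 → (0xe683>>15)&0x1 = 0x1
type:7 @ bit 8 → (0xe683>>8)&0x7f = 0x66  ←
slot:3 @ bit 5 → (0xe683>>5)&0x7 = 0x4
id:1 @ bit 4 → (0xe683>>4)&0x1 = 0x0
state:3 @ bit 1 → (0xe683>>1)&0x7 = 0x1
len:1 @ bit 0 → (0xe683>>0)&0x1 = 0x1
type signed 7b, MSB=1: 102 - 128 = -26

-26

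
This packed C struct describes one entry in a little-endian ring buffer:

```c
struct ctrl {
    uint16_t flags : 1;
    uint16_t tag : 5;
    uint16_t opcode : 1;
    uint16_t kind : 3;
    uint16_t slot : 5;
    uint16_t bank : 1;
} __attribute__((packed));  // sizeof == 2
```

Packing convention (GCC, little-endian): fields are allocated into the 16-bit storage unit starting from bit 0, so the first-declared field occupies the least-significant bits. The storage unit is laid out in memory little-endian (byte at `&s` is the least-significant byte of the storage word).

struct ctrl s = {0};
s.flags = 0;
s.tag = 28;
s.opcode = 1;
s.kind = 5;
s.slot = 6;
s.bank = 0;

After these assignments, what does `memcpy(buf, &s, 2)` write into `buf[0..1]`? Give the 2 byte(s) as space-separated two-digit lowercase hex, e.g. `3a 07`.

f8 1a

flags (1b) val=0 bits=0x0 at bit 0: 0x0000
tag (5b) val=28 bits=0x1c at bit 1: 0x0038
opcode (1b) val=1 bits=0x1 at bit 6: 0x0078
kind (3b) val=5 bits=0x5 at bit 7: 0x02f8
slot (5b) val=6 bits=0x6 at bit 10: 0x1af8
bank (1b) val=0 bits=0x0 at bit 15: 0x1af8
word = 0x1af8 → little-endian bytes:
  [0]=0xf8  [1]=0x1a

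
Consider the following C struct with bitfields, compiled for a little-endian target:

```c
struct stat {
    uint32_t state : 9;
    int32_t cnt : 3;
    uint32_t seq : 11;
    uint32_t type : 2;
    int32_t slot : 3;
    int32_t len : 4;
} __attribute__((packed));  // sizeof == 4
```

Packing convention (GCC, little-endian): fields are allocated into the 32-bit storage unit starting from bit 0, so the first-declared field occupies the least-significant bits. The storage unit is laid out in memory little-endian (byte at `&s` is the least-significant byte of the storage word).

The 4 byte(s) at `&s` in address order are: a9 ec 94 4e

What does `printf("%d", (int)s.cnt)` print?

[0]=0xa9 [1]=0xec [2]=0x94 [3]=0x4e (little-endian) → word 0x4e94eca9
state [0+:9] = (word>>0) & 0x1ff = 169
cnt [9+:3] = (word>>9) & 0x7 = 6  ←
seq [12+:11] = (word>>12) & 0x7ff = 334
type [23+:2] = (word>>23) & 0x3 = 1
slot [25+:3] = (word>>25) & 0x7 = 7
len [28+:4] = (word>>28) & 0xf = 4
cnt signed 3b, MSB=1: 6 - 8 = -2

-2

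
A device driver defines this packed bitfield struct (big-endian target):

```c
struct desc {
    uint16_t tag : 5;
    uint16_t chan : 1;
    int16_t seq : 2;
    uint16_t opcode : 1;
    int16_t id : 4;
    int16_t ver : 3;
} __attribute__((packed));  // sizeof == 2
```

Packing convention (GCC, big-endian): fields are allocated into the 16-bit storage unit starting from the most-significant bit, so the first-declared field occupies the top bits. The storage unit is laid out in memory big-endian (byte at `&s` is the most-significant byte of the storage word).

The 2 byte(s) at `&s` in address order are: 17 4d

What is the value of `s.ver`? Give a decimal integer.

-3

[0]=0x17 [1]=0x4d (big-endian) → word 0x174d
tag [11+:5] = (word>>11) & 0x1f = 2
chan [10+:1] = (word>>10) & 0x1 = 1
seq [8+:2] = (word>>8) & 0x3 = 3
opcode [7+:1] = (word>>7) & 0x1 = 0
id [3+:4] = (word>>3) & 0xf = 9
ver [0+:3] = (word>>0) & 0x7 = 5  ←
ver signed 3b, MSB=1: 5 - 8 = -3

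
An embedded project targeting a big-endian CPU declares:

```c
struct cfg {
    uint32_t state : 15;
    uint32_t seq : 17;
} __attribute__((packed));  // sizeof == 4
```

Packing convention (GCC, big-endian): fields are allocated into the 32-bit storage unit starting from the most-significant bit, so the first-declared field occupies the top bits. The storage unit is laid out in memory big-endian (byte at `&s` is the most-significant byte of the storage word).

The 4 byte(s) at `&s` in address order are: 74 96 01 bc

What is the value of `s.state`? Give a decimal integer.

14923

[0]=0x74 [1]=0x96 [2]=0x01 [3]=0xbc (big-endian) → word 0x749601bc
state:15 @ bit 17 → (0x749601bc>>17)&0x7fff = 0x3a4b  ←
seq:17 @ bit 0 → (0x749601bc>>0)&0x1ffff = 0x1bc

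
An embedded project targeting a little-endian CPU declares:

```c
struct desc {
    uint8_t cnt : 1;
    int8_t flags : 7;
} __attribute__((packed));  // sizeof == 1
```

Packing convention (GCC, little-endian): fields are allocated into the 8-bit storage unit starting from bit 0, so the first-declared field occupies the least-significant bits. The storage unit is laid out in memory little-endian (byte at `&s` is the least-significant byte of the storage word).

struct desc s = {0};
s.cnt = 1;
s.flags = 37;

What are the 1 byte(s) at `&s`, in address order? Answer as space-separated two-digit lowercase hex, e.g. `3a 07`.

4b

[0+:1] cnt=1 & 0x1 = 0x1; word=0x01
[1+:7] flags=37 & 0x7f = 0x25; word=0x4b
word = 0x4b → little-endian bytes:
  [0]=0x4b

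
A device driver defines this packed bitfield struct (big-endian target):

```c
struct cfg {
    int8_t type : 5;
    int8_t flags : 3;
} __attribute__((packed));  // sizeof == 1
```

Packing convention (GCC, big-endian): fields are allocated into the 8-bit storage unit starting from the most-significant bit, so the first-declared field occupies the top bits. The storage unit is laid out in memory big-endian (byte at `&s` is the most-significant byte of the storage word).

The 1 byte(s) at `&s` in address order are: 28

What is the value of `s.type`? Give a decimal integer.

[0]=0x28 (big-endian) → word 0x28
type [3+:5] = (word>>3) & 0x1f = 5  ←
flags [0+:3] = (word>>0) & 0x7 = 0
type signed 5b, MSB=0: value = 5

5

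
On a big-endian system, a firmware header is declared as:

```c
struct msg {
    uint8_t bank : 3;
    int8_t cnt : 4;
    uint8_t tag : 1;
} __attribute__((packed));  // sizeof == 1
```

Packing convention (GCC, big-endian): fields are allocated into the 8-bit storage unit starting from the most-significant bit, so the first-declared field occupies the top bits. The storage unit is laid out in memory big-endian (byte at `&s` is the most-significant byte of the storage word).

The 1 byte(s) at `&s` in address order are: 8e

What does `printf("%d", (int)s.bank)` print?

[0]=0x8e (big-endian) → word 0x8e
bank:3 @ bit 5 → (0x8e>>5)&0x7 = 0x4  ←
cnt:4 @ bit 1 → (0x8e>>1)&0xf = 0x7
tag:1 @ bit 0 → (0x8e>>0)&0x1 = 0x0

4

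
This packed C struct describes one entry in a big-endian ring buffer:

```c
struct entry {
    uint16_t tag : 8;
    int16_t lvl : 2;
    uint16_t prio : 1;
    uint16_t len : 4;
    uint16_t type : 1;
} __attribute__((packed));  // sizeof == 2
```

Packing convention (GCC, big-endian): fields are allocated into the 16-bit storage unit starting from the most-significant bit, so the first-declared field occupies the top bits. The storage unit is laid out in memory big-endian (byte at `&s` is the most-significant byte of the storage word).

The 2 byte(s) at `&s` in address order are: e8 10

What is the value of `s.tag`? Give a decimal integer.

232

[0]=0xe8 [1]=0x10 (big-endian) → word 0xe810
tag:8 @ bit 8 → (0xe810>>8)&0xff = 0xe8  ←
lvl:2 @ bit 6 → (0xe810>>6)&0x3 = 0x0
prio:1 @ bit 5 → (0xe810>>5)&0x1 = 0x0
len:4 @ bit 1 → (0xe810>>1)&0xf = 0x8
type:1 @ bit 0 → (0xe810>>0)&0x1 = 0x0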